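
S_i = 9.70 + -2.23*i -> [9.7, 7.47, 5.24, 3.01, 0.78]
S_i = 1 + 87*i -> [1, 88, 175, 262, 349]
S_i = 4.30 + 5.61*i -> [4.3, 9.91, 15.52, 21.13, 26.74]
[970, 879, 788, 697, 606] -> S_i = 970 + -91*i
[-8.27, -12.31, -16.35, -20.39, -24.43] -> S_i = -8.27 + -4.04*i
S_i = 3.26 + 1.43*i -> [3.26, 4.69, 6.12, 7.55, 8.98]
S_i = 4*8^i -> [4, 32, 256, 2048, 16384]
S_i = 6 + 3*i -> [6, 9, 12, 15, 18]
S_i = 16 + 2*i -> [16, 18, 20, 22, 24]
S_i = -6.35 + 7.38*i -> [-6.35, 1.03, 8.41, 15.79, 23.17]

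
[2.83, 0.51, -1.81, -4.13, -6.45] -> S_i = 2.83 + -2.32*i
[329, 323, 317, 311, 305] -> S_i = 329 + -6*i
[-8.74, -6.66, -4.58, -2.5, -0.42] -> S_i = -8.74 + 2.08*i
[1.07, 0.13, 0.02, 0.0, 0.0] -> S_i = 1.07*0.12^i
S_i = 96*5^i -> [96, 480, 2400, 12000, 60000]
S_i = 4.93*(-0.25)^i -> [4.93, -1.23, 0.31, -0.08, 0.02]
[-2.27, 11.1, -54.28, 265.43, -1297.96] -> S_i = -2.27*(-4.89)^i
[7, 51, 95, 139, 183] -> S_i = 7 + 44*i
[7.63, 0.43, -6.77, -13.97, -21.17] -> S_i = 7.63 + -7.20*i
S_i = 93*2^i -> [93, 186, 372, 744, 1488]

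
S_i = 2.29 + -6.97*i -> [2.29, -4.68, -11.65, -18.62, -25.59]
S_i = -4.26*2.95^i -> [-4.26, -12.57, -37.07, -109.36, -322.62]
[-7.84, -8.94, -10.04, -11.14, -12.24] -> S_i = -7.84 + -1.10*i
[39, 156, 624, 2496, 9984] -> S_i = 39*4^i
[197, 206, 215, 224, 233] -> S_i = 197 + 9*i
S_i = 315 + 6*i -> [315, 321, 327, 333, 339]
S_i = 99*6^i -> [99, 594, 3564, 21384, 128304]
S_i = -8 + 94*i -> [-8, 86, 180, 274, 368]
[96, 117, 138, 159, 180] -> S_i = 96 + 21*i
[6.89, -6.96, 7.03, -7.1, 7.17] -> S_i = 6.89*(-1.01)^i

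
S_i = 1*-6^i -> [1, -6, 36, -216, 1296]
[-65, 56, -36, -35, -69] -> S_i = Random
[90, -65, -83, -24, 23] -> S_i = Random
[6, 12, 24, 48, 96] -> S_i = 6*2^i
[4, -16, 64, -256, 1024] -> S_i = 4*-4^i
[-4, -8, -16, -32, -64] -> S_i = -4*2^i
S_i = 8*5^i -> [8, 40, 200, 1000, 5000]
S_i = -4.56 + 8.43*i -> [-4.56, 3.87, 12.3, 20.73, 29.16]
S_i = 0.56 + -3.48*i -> [0.56, -2.92, -6.4, -9.88, -13.36]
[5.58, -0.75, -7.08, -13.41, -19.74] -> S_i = 5.58 + -6.33*i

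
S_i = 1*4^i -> [1, 4, 16, 64, 256]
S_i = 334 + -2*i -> [334, 332, 330, 328, 326]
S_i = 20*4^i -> [20, 80, 320, 1280, 5120]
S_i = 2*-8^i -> [2, -16, 128, -1024, 8192]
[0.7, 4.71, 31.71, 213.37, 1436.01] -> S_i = 0.70*6.73^i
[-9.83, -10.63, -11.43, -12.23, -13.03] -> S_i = -9.83 + -0.80*i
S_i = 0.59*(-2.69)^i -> [0.59, -1.59, 4.27, -11.48, 30.89]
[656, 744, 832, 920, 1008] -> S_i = 656 + 88*i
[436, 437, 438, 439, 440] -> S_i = 436 + 1*i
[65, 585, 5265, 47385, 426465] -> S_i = 65*9^i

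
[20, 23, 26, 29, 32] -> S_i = 20 + 3*i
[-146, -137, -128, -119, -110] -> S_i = -146 + 9*i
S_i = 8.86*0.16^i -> [8.86, 1.42, 0.23, 0.04, 0.01]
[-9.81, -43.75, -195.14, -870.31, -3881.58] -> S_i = -9.81*4.46^i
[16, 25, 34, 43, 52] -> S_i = 16 + 9*i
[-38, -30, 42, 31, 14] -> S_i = Random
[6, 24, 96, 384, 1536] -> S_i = 6*4^i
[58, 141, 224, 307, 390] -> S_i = 58 + 83*i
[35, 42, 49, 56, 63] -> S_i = 35 + 7*i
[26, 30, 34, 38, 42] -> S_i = 26 + 4*i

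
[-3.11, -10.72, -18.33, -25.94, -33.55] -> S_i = -3.11 + -7.61*i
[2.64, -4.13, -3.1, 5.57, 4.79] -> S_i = Random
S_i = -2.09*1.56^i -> [-2.09, -3.26, -5.09, -7.93, -12.38]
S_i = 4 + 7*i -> [4, 11, 18, 25, 32]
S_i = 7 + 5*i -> [7, 12, 17, 22, 27]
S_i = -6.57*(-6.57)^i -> [-6.57, 43.16, -283.59, 1863.21, -12241.28]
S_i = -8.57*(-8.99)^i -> [-8.57, 77.04, -692.63, 6226.73, -55978.28]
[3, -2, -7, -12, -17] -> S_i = 3 + -5*i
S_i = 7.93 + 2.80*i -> [7.93, 10.73, 13.53, 16.33, 19.13]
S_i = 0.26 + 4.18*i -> [0.26, 4.44, 8.62, 12.8, 16.98]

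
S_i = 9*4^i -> [9, 36, 144, 576, 2304]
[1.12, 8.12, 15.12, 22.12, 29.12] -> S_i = 1.12 + 7.00*i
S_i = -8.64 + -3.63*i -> [-8.64, -12.27, -15.9, -19.53, -23.16]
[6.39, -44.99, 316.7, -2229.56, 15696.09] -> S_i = 6.39*(-7.04)^i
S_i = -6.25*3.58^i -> [-6.25, -22.38, -80.1, -286.77, -1026.63]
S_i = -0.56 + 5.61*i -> [-0.56, 5.05, 10.66, 16.27, 21.88]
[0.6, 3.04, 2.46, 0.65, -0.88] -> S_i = Random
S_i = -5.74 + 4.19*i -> [-5.74, -1.55, 2.64, 6.83, 11.02]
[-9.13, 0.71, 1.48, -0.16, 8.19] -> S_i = Random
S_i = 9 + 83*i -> [9, 92, 175, 258, 341]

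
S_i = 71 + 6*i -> [71, 77, 83, 89, 95]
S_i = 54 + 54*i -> [54, 108, 162, 216, 270]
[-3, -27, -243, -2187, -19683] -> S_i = -3*9^i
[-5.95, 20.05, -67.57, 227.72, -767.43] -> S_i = -5.95*(-3.37)^i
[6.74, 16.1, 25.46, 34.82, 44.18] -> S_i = 6.74 + 9.36*i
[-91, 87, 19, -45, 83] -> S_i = Random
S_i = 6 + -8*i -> [6, -2, -10, -18, -26]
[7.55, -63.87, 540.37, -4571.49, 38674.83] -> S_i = 7.55*(-8.46)^i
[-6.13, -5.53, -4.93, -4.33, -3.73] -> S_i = -6.13 + 0.60*i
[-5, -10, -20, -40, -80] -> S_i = -5*2^i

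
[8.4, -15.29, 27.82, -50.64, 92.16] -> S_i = 8.40*(-1.82)^i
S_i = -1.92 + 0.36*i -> [-1.92, -1.56, -1.2, -0.84, -0.48]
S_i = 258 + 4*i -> [258, 262, 266, 270, 274]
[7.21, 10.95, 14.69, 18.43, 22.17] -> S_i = 7.21 + 3.74*i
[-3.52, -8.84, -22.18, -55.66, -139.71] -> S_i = -3.52*2.51^i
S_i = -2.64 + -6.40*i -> [-2.64, -9.04, -15.44, -21.84, -28.24]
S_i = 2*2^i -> [2, 4, 8, 16, 32]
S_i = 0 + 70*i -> [0, 70, 140, 210, 280]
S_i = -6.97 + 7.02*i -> [-6.97, 0.05, 7.07, 14.09, 21.11]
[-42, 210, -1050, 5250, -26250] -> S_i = -42*-5^i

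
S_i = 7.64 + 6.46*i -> [7.64, 14.1, 20.56, 27.02, 33.48]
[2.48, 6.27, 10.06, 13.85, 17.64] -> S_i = 2.48 + 3.79*i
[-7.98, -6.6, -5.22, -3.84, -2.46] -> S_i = -7.98 + 1.38*i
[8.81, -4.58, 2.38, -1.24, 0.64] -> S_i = 8.81*(-0.52)^i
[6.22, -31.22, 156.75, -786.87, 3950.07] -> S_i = 6.22*(-5.02)^i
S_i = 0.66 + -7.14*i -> [0.66, -6.48, -13.62, -20.76, -27.9]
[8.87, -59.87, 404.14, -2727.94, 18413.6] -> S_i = 8.87*(-6.75)^i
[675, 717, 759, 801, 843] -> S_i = 675 + 42*i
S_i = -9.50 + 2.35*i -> [-9.5, -7.15, -4.8, -2.45, -0.1]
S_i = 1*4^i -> [1, 4, 16, 64, 256]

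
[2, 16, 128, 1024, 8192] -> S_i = 2*8^i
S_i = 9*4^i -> [9, 36, 144, 576, 2304]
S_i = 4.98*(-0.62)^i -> [4.98, -3.09, 1.91, -1.19, 0.74]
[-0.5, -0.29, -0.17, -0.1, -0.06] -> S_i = -0.50*0.58^i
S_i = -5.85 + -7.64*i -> [-5.85, -13.49, -21.13, -28.77, -36.41]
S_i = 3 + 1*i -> [3, 4, 5, 6, 7]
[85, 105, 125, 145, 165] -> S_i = 85 + 20*i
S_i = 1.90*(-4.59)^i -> [1.9, -8.72, 40.03, -183.73, 843.34]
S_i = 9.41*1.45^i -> [9.41, 13.64, 19.78, 28.69, 41.6]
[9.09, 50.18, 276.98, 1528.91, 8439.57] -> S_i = 9.09*5.52^i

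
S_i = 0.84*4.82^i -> [0.84, 4.05, 19.52, 94.06, 453.39]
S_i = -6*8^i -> [-6, -48, -384, -3072, -24576]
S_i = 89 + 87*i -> [89, 176, 263, 350, 437]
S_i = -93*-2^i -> [-93, 186, -372, 744, -1488]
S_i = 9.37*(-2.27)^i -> [9.37, -21.27, 48.28, -109.6, 248.8]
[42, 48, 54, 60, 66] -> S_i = 42 + 6*i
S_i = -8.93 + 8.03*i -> [-8.93, -0.9, 7.13, 15.16, 23.19]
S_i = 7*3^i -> [7, 21, 63, 189, 567]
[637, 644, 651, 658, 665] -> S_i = 637 + 7*i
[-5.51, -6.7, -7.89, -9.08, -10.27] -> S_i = -5.51 + -1.19*i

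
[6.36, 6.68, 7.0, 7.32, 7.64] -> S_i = 6.36 + 0.32*i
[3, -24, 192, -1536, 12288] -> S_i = 3*-8^i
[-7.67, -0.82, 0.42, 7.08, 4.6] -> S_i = Random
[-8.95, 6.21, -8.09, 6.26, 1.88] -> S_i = Random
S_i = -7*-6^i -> [-7, 42, -252, 1512, -9072]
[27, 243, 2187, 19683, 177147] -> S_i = 27*9^i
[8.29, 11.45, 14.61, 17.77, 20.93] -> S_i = 8.29 + 3.16*i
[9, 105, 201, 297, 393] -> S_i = 9 + 96*i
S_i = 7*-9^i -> [7, -63, 567, -5103, 45927]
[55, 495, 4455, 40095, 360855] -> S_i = 55*9^i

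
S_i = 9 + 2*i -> [9, 11, 13, 15, 17]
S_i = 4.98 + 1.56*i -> [4.98, 6.54, 8.1, 9.66, 11.22]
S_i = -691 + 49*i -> [-691, -642, -593, -544, -495]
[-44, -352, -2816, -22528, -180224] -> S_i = -44*8^i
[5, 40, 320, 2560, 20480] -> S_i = 5*8^i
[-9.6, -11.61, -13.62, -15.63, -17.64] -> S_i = -9.60 + -2.01*i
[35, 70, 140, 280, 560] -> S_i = 35*2^i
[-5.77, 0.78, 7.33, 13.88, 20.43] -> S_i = -5.77 + 6.55*i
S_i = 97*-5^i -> [97, -485, 2425, -12125, 60625]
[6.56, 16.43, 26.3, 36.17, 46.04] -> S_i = 6.56 + 9.87*i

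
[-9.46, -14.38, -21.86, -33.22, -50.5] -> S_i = -9.46*1.52^i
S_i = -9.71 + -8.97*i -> [-9.71, -18.68, -27.65, -36.62, -45.59]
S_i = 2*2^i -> [2, 4, 8, 16, 32]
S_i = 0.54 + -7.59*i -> [0.54, -7.05, -14.64, -22.23, -29.82]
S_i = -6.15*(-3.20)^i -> [-6.15, 19.68, -62.98, 201.52, -644.87]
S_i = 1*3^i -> [1, 3, 9, 27, 81]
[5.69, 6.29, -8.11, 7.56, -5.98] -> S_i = Random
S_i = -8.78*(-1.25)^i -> [-8.78, 10.98, -13.72, 17.15, -21.44]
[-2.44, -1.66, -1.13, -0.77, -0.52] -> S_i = -2.44*0.68^i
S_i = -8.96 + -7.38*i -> [-8.96, -16.34, -23.72, -31.1, -38.48]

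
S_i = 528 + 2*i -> [528, 530, 532, 534, 536]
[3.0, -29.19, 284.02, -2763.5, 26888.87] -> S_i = 3.00*(-9.73)^i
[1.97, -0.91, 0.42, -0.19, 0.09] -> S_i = 1.97*(-0.46)^i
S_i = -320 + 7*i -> [-320, -313, -306, -299, -292]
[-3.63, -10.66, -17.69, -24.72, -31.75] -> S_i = -3.63 + -7.03*i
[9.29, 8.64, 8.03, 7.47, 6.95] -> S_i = 9.29*0.93^i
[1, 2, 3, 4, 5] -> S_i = 1 + 1*i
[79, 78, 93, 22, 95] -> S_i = Random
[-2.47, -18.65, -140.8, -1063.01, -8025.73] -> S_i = -2.47*7.55^i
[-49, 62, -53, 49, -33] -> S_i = Random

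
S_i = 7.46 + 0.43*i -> [7.46, 7.89, 8.32, 8.75, 9.18]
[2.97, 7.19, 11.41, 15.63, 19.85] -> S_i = 2.97 + 4.22*i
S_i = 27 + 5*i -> [27, 32, 37, 42, 47]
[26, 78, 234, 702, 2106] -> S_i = 26*3^i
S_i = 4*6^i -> [4, 24, 144, 864, 5184]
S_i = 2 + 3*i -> [2, 5, 8, 11, 14]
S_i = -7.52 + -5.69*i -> [-7.52, -13.21, -18.9, -24.59, -30.28]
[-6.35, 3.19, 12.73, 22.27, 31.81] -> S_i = -6.35 + 9.54*i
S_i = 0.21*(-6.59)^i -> [0.21, -1.38, 9.12, -60.1, 396.06]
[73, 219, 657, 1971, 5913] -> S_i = 73*3^i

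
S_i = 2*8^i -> [2, 16, 128, 1024, 8192]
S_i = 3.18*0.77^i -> [3.18, 2.45, 1.89, 1.45, 1.12]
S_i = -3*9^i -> [-3, -27, -243, -2187, -19683]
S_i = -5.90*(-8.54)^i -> [-5.9, 50.39, -430.3, 3674.73, -31382.21]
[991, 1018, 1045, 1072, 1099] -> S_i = 991 + 27*i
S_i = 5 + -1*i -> [5, 4, 3, 2, 1]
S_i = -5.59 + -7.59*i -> [-5.59, -13.18, -20.77, -28.36, -35.95]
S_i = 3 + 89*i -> [3, 92, 181, 270, 359]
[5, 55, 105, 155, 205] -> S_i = 5 + 50*i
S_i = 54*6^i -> [54, 324, 1944, 11664, 69984]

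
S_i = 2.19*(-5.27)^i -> [2.19, -11.54, 60.82, -320.54, 1689.22]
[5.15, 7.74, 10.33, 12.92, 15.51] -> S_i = 5.15 + 2.59*i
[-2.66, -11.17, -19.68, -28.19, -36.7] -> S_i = -2.66 + -8.51*i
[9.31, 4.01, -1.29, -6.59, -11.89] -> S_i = 9.31 + -5.30*i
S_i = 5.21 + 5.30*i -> [5.21, 10.51, 15.81, 21.11, 26.41]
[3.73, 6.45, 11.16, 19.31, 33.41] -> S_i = 3.73*1.73^i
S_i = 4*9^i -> [4, 36, 324, 2916, 26244]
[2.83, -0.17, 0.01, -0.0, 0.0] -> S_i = 2.83*(-0.06)^i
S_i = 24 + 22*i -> [24, 46, 68, 90, 112]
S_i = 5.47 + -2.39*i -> [5.47, 3.08, 0.69, -1.7, -4.09]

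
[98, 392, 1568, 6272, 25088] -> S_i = 98*4^i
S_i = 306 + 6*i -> [306, 312, 318, 324, 330]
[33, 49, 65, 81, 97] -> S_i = 33 + 16*i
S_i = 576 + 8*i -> [576, 584, 592, 600, 608]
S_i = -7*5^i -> [-7, -35, -175, -875, -4375]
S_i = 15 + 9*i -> [15, 24, 33, 42, 51]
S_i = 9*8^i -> [9, 72, 576, 4608, 36864]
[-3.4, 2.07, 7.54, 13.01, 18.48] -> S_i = -3.40 + 5.47*i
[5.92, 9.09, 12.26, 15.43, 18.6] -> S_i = 5.92 + 3.17*i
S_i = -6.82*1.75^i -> [-6.82, -11.94, -20.89, -36.55, -63.96]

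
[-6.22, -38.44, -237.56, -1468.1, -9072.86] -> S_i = -6.22*6.18^i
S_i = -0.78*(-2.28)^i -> [-0.78, 1.78, -4.05, 9.24, -21.08]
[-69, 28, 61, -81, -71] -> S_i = Random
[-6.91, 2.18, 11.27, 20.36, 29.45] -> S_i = -6.91 + 9.09*i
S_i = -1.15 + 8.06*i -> [-1.15, 6.91, 14.97, 23.03, 31.09]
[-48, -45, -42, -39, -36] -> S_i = -48 + 3*i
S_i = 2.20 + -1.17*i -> [2.2, 1.03, -0.14, -1.31, -2.48]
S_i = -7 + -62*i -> [-7, -69, -131, -193, -255]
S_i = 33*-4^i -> [33, -132, 528, -2112, 8448]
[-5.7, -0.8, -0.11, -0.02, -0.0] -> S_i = -5.70*0.14^i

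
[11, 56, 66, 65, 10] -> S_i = Random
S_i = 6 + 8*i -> [6, 14, 22, 30, 38]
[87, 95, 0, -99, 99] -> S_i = Random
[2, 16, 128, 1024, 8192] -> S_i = 2*8^i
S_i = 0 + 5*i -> [0, 5, 10, 15, 20]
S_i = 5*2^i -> [5, 10, 20, 40, 80]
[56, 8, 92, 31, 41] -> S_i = Random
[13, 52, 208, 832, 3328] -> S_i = 13*4^i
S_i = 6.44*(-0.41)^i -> [6.44, -2.64, 1.08, -0.44, 0.18]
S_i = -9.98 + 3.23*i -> [-9.98, -6.75, -3.52, -0.29, 2.94]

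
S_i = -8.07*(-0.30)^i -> [-8.07, 2.42, -0.73, 0.22, -0.07]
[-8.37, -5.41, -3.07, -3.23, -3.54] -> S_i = Random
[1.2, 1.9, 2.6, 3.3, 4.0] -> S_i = 1.20 + 0.70*i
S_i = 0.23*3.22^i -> [0.23, 0.74, 2.38, 7.68, 24.73]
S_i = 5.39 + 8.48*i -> [5.39, 13.87, 22.35, 30.83, 39.31]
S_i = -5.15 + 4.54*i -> [-5.15, -0.61, 3.93, 8.47, 13.01]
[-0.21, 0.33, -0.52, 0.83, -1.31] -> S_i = -0.21*(-1.58)^i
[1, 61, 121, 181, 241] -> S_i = 1 + 60*i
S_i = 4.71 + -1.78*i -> [4.71, 2.93, 1.15, -0.63, -2.41]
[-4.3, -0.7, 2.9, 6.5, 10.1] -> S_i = -4.30 + 3.60*i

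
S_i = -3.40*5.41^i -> [-3.4, -18.39, -99.51, -538.36, -2912.51]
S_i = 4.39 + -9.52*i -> [4.39, -5.13, -14.65, -24.17, -33.69]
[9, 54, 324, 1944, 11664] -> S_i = 9*6^i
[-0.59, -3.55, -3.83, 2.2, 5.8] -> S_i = Random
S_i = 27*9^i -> [27, 243, 2187, 19683, 177147]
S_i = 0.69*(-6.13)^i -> [0.69, -4.23, 25.93, -158.94, 974.3]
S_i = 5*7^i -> [5, 35, 245, 1715, 12005]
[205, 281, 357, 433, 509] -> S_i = 205 + 76*i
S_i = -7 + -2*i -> [-7, -9, -11, -13, -15]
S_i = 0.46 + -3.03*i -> [0.46, -2.57, -5.6, -8.63, -11.66]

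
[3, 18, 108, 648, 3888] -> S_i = 3*6^i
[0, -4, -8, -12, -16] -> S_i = 0 + -4*i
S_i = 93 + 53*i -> [93, 146, 199, 252, 305]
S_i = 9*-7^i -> [9, -63, 441, -3087, 21609]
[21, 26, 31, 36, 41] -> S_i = 21 + 5*i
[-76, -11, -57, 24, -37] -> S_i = Random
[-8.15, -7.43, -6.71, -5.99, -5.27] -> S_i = -8.15 + 0.72*i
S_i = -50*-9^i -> [-50, 450, -4050, 36450, -328050]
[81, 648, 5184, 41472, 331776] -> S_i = 81*8^i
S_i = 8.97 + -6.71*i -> [8.97, 2.26, -4.45, -11.16, -17.87]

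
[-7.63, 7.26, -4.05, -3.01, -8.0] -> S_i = Random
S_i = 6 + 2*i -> [6, 8, 10, 12, 14]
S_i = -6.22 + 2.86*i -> [-6.22, -3.36, -0.5, 2.36, 5.22]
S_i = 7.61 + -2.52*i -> [7.61, 5.09, 2.57, 0.05, -2.47]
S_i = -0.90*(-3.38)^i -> [-0.9, 3.04, -10.28, 34.75, -117.47]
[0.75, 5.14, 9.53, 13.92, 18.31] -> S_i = 0.75 + 4.39*i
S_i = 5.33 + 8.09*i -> [5.33, 13.42, 21.51, 29.6, 37.69]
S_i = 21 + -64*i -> [21, -43, -107, -171, -235]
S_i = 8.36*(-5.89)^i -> [8.36, -49.24, 290.03, -1708.25, 10061.61]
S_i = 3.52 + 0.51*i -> [3.52, 4.03, 4.54, 5.05, 5.56]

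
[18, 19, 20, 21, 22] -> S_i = 18 + 1*i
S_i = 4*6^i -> [4, 24, 144, 864, 5184]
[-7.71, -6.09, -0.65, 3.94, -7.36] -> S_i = Random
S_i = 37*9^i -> [37, 333, 2997, 26973, 242757]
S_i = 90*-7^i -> [90, -630, 4410, -30870, 216090]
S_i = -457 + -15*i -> [-457, -472, -487, -502, -517]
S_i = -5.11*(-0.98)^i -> [-5.11, 5.01, -4.91, 4.81, -4.71]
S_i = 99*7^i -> [99, 693, 4851, 33957, 237699]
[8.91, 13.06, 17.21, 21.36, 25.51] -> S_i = 8.91 + 4.15*i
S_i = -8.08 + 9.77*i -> [-8.08, 1.69, 11.46, 21.23, 31.0]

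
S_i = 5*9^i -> [5, 45, 405, 3645, 32805]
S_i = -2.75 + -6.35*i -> [-2.75, -9.1, -15.45, -21.8, -28.15]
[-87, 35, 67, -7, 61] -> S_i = Random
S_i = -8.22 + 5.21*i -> [-8.22, -3.01, 2.2, 7.41, 12.62]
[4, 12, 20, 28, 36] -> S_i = 4 + 8*i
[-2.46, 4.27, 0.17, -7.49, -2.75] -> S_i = Random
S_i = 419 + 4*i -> [419, 423, 427, 431, 435]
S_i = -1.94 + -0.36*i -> [-1.94, -2.3, -2.66, -3.02, -3.38]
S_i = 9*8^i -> [9, 72, 576, 4608, 36864]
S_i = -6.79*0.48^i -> [-6.79, -3.26, -1.56, -0.75, -0.36]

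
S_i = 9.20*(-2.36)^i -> [9.2, -21.71, 51.24, -120.93, 285.39]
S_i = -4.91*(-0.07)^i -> [-4.91, 0.34, -0.02, 0.0, -0.0]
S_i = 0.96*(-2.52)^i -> [0.96, -2.42, 6.1, -15.36, 38.71]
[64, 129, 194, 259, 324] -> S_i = 64 + 65*i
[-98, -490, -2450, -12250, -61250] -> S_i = -98*5^i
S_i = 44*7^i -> [44, 308, 2156, 15092, 105644]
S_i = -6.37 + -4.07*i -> [-6.37, -10.44, -14.51, -18.58, -22.65]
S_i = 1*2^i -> [1, 2, 4, 8, 16]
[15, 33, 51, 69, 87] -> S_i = 15 + 18*i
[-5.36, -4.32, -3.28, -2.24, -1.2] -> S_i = -5.36 + 1.04*i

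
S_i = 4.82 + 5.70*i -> [4.82, 10.52, 16.22, 21.92, 27.62]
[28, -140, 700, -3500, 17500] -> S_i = 28*-5^i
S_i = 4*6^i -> [4, 24, 144, 864, 5184]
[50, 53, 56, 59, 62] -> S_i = 50 + 3*i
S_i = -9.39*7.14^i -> [-9.39, -67.04, -478.7, -3417.91, -24403.86]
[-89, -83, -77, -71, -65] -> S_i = -89 + 6*i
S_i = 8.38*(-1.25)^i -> [8.38, -10.48, 13.09, -16.37, 20.46]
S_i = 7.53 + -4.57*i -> [7.53, 2.96, -1.61, -6.18, -10.75]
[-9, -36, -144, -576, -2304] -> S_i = -9*4^i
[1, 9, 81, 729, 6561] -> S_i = 1*9^i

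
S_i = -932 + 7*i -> [-932, -925, -918, -911, -904]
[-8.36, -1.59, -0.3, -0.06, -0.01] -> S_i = -8.36*0.19^i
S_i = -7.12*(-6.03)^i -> [-7.12, 42.93, -258.89, 1561.1, -9413.46]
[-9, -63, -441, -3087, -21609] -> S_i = -9*7^i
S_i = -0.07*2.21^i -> [-0.07, -0.15, -0.34, -0.76, -1.67]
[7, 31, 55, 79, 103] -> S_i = 7 + 24*i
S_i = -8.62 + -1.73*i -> [-8.62, -10.35, -12.08, -13.81, -15.54]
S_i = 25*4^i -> [25, 100, 400, 1600, 6400]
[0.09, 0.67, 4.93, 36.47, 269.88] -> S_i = 0.09*7.40^i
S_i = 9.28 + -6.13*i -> [9.28, 3.15, -2.98, -9.11, -15.24]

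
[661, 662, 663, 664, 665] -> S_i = 661 + 1*i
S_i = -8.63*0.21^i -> [-8.63, -1.81, -0.38, -0.08, -0.02]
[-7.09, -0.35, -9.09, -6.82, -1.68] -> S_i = Random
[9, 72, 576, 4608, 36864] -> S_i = 9*8^i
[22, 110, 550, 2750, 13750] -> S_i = 22*5^i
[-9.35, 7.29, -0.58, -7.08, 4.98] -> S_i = Random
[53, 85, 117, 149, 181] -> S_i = 53 + 32*i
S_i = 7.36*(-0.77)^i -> [7.36, -5.67, 4.36, -3.36, 2.59]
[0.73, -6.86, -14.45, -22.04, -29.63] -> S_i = 0.73 + -7.59*i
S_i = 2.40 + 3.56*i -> [2.4, 5.96, 9.52, 13.08, 16.64]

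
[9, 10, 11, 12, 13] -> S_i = 9 + 1*i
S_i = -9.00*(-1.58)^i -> [-9.0, 14.22, -22.47, 35.5, -56.09]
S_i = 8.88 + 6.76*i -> [8.88, 15.64, 22.4, 29.16, 35.92]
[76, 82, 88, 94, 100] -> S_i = 76 + 6*i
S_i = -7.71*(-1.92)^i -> [-7.71, 14.8, -28.42, 54.57, -104.78]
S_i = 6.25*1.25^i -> [6.25, 7.81, 9.77, 12.21, 15.26]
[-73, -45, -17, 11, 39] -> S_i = -73 + 28*i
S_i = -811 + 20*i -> [-811, -791, -771, -751, -731]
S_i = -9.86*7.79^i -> [-9.86, -76.81, -598.35, -4661.11, -36310.04]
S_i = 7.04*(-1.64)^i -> [7.04, -11.55, 18.93, -31.05, 50.93]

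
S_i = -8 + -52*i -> [-8, -60, -112, -164, -216]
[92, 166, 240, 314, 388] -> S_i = 92 + 74*i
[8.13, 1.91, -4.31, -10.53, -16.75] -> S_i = 8.13 + -6.22*i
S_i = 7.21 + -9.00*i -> [7.21, -1.79, -10.79, -19.79, -28.79]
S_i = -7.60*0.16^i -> [-7.6, -1.22, -0.19, -0.03, -0.0]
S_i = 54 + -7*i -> [54, 47, 40, 33, 26]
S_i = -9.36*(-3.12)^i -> [-9.36, 29.2, -91.11, 284.28, -886.94]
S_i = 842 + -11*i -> [842, 831, 820, 809, 798]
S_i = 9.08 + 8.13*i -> [9.08, 17.21, 25.34, 33.47, 41.6]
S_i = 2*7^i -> [2, 14, 98, 686, 4802]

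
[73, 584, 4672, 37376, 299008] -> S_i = 73*8^i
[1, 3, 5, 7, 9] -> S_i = 1 + 2*i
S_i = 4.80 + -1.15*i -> [4.8, 3.65, 2.5, 1.35, 0.2]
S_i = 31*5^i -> [31, 155, 775, 3875, 19375]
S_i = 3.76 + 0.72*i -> [3.76, 4.48, 5.2, 5.92, 6.64]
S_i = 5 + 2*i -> [5, 7, 9, 11, 13]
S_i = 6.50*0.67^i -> [6.5, 4.36, 2.92, 1.95, 1.31]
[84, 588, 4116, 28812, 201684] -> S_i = 84*7^i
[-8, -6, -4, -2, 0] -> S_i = -8 + 2*i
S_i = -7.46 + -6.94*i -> [-7.46, -14.4, -21.34, -28.28, -35.22]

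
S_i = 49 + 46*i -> [49, 95, 141, 187, 233]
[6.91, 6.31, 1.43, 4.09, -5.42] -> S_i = Random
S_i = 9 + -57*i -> [9, -48, -105, -162, -219]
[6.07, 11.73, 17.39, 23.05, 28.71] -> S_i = 6.07 + 5.66*i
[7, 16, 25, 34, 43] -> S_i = 7 + 9*i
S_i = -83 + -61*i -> [-83, -144, -205, -266, -327]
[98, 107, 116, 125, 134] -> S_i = 98 + 9*i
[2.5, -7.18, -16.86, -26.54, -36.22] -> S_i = 2.50 + -9.68*i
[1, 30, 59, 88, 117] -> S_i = 1 + 29*i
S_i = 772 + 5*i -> [772, 777, 782, 787, 792]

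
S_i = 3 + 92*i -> [3, 95, 187, 279, 371]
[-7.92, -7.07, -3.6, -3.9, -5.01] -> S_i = Random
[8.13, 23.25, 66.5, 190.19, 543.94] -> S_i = 8.13*2.86^i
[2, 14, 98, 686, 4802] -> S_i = 2*7^i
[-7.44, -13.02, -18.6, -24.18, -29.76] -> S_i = -7.44 + -5.58*i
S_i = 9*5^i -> [9, 45, 225, 1125, 5625]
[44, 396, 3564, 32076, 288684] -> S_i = 44*9^i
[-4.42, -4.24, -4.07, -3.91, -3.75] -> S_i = -4.42*0.96^i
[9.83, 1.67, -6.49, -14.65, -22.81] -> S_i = 9.83 + -8.16*i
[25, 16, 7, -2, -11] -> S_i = 25 + -9*i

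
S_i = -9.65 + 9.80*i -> [-9.65, 0.15, 9.95, 19.75, 29.55]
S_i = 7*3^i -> [7, 21, 63, 189, 567]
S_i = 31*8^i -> [31, 248, 1984, 15872, 126976]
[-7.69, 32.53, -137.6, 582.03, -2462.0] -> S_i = -7.69*(-4.23)^i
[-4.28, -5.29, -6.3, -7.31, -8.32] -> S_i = -4.28 + -1.01*i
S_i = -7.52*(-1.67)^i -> [-7.52, 12.56, -20.97, 35.02, -58.49]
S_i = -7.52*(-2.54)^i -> [-7.52, 19.1, -48.52, 123.23, -313.01]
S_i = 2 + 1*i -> [2, 3, 4, 5, 6]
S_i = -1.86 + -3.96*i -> [-1.86, -5.82, -9.78, -13.74, -17.7]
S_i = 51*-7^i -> [51, -357, 2499, -17493, 122451]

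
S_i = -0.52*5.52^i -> [-0.52, -2.87, -15.84, -87.46, -482.79]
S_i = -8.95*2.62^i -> [-8.95, -23.45, -61.44, -160.96, -421.72]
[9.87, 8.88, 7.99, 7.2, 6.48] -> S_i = 9.87*0.90^i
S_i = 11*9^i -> [11, 99, 891, 8019, 72171]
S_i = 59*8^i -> [59, 472, 3776, 30208, 241664]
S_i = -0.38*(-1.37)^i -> [-0.38, 0.52, -0.71, 0.98, -1.34]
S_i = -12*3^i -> [-12, -36, -108, -324, -972]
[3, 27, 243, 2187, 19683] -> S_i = 3*9^i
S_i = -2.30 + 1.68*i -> [-2.3, -0.62, 1.06, 2.74, 4.42]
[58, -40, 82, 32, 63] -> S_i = Random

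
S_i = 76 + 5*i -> [76, 81, 86, 91, 96]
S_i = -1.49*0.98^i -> [-1.49, -1.46, -1.43, -1.4, -1.37]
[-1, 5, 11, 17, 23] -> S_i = -1 + 6*i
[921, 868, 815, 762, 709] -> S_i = 921 + -53*i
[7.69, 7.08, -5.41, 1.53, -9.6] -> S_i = Random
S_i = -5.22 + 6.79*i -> [-5.22, 1.57, 8.36, 15.15, 21.94]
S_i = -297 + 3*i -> [-297, -294, -291, -288, -285]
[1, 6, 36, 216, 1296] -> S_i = 1*6^i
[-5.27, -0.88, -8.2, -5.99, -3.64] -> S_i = Random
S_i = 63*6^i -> [63, 378, 2268, 13608, 81648]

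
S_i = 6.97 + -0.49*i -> [6.97, 6.48, 5.99, 5.5, 5.01]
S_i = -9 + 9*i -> [-9, 0, 9, 18, 27]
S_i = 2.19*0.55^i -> [2.19, 1.2, 0.66, 0.36, 0.2]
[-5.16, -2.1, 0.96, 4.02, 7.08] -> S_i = -5.16 + 3.06*i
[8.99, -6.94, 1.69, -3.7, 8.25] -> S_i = Random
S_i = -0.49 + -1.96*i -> [-0.49, -2.45, -4.41, -6.37, -8.33]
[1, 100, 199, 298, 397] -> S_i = 1 + 99*i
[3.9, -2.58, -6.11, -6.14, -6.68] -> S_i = Random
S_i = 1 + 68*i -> [1, 69, 137, 205, 273]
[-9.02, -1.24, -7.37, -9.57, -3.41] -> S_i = Random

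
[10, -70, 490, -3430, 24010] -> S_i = 10*-7^i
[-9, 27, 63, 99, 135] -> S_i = -9 + 36*i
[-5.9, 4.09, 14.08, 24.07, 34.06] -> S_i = -5.90 + 9.99*i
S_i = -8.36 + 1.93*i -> [-8.36, -6.43, -4.5, -2.57, -0.64]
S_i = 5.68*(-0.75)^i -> [5.68, -4.26, 3.2, -2.4, 1.8]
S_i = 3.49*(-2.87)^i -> [3.49, -10.02, 28.75, -82.5, 236.78]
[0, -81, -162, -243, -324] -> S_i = 0 + -81*i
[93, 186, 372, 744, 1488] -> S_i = 93*2^i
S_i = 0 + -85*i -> [0, -85, -170, -255, -340]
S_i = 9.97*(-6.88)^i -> [9.97, -68.59, 471.92, -3246.84, 22338.24]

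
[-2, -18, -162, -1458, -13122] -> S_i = -2*9^i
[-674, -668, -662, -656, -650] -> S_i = -674 + 6*i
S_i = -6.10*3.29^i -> [-6.1, -20.07, -66.03, -217.23, -714.68]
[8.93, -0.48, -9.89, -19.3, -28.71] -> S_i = 8.93 + -9.41*i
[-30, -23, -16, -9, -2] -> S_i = -30 + 7*i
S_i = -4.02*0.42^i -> [-4.02, -1.69, -0.71, -0.3, -0.13]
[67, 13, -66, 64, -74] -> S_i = Random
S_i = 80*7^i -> [80, 560, 3920, 27440, 192080]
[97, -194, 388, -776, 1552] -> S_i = 97*-2^i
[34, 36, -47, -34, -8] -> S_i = Random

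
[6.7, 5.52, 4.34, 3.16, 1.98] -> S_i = 6.70 + -1.18*i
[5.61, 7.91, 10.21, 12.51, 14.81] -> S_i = 5.61 + 2.30*i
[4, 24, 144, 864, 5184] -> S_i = 4*6^i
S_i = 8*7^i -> [8, 56, 392, 2744, 19208]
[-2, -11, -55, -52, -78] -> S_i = Random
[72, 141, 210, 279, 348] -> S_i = 72 + 69*i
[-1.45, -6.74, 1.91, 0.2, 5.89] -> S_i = Random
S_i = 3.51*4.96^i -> [3.51, 17.41, 86.35, 428.3, 2124.39]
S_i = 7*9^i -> [7, 63, 567, 5103, 45927]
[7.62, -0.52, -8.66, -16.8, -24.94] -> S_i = 7.62 + -8.14*i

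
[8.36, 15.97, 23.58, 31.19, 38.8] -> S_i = 8.36 + 7.61*i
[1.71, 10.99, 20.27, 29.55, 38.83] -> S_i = 1.71 + 9.28*i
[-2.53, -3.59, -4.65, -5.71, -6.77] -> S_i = -2.53 + -1.06*i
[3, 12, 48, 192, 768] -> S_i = 3*4^i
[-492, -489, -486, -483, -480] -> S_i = -492 + 3*i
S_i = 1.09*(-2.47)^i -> [1.09, -2.69, 6.65, -16.43, 40.57]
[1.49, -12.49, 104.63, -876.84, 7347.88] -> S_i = 1.49*(-8.38)^i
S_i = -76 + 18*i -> [-76, -58, -40, -22, -4]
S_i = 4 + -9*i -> [4, -5, -14, -23, -32]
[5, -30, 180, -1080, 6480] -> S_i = 5*-6^i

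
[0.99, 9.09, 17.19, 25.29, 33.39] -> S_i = 0.99 + 8.10*i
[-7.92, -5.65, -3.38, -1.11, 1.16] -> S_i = -7.92 + 2.27*i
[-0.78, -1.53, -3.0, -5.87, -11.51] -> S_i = -0.78*1.96^i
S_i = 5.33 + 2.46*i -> [5.33, 7.79, 10.25, 12.71, 15.17]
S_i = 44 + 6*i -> [44, 50, 56, 62, 68]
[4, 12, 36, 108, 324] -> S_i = 4*3^i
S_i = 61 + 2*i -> [61, 63, 65, 67, 69]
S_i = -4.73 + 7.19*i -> [-4.73, 2.46, 9.65, 16.84, 24.03]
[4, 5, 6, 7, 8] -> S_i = 4 + 1*i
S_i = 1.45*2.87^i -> [1.45, 4.16, 11.94, 34.28, 98.38]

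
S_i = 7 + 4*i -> [7, 11, 15, 19, 23]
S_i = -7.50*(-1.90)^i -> [-7.5, 14.25, -27.08, 51.44, -97.74]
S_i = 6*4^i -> [6, 24, 96, 384, 1536]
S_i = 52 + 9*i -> [52, 61, 70, 79, 88]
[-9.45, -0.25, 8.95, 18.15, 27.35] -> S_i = -9.45 + 9.20*i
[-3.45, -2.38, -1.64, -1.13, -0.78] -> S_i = -3.45*0.69^i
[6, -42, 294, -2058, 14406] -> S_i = 6*-7^i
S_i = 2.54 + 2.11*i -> [2.54, 4.65, 6.76, 8.87, 10.98]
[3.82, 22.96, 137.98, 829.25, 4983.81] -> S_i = 3.82*6.01^i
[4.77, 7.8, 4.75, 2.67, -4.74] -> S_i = Random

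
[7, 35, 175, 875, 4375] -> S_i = 7*5^i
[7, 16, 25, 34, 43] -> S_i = 7 + 9*i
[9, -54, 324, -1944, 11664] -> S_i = 9*-6^i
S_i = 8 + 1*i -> [8, 9, 10, 11, 12]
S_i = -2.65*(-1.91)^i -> [-2.65, 5.06, -9.67, 18.46, -35.27]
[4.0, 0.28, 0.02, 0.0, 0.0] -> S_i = 4.00*0.07^i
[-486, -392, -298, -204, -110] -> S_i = -486 + 94*i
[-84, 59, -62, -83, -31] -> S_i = Random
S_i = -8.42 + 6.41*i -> [-8.42, -2.01, 4.4, 10.81, 17.22]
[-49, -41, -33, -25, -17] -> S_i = -49 + 8*i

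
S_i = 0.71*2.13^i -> [0.71, 1.51, 3.22, 6.86, 14.61]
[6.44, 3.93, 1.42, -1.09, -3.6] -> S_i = 6.44 + -2.51*i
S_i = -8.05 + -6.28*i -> [-8.05, -14.33, -20.61, -26.89, -33.17]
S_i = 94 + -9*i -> [94, 85, 76, 67, 58]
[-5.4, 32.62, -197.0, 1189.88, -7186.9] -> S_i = -5.40*(-6.04)^i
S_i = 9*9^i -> [9, 81, 729, 6561, 59049]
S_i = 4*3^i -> [4, 12, 36, 108, 324]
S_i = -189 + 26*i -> [-189, -163, -137, -111, -85]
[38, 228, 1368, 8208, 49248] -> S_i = 38*6^i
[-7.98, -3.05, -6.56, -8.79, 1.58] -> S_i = Random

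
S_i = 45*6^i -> [45, 270, 1620, 9720, 58320]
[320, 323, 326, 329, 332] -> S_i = 320 + 3*i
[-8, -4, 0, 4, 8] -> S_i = -8 + 4*i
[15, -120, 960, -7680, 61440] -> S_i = 15*-8^i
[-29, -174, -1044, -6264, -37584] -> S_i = -29*6^i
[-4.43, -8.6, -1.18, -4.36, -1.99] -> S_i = Random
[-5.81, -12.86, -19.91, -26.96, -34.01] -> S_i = -5.81 + -7.05*i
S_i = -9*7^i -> [-9, -63, -441, -3087, -21609]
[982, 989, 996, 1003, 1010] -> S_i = 982 + 7*i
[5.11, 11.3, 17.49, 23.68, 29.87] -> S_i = 5.11 + 6.19*i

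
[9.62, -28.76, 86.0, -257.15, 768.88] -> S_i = 9.62*(-2.99)^i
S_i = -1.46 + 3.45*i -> [-1.46, 1.99, 5.44, 8.89, 12.34]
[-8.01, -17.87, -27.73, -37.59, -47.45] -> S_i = -8.01 + -9.86*i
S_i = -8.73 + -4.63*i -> [-8.73, -13.36, -17.99, -22.62, -27.25]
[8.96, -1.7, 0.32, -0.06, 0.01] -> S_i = 8.96*(-0.19)^i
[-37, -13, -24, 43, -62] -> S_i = Random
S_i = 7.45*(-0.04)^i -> [7.45, -0.3, 0.01, -0.0, 0.0]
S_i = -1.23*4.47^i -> [-1.23, -5.5, -24.58, -109.86, -491.06]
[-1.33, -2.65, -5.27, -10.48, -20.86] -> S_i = -1.33*1.99^i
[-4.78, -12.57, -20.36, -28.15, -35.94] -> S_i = -4.78 + -7.79*i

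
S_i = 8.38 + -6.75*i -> [8.38, 1.63, -5.12, -11.87, -18.62]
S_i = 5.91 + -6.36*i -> [5.91, -0.45, -6.81, -13.17, -19.53]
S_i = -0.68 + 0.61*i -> [-0.68, -0.07, 0.54, 1.15, 1.76]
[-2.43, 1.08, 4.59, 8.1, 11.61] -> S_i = -2.43 + 3.51*i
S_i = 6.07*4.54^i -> [6.07, 27.56, 125.11, 568.01, 2578.77]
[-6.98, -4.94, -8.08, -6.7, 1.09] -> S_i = Random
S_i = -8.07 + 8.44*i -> [-8.07, 0.37, 8.81, 17.25, 25.69]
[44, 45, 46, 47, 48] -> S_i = 44 + 1*i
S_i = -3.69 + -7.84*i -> [-3.69, -11.53, -19.37, -27.21, -35.05]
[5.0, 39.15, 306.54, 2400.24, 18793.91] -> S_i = 5.00*7.83^i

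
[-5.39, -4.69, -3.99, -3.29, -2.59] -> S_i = -5.39 + 0.70*i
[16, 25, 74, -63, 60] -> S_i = Random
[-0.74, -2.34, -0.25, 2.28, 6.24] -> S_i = Random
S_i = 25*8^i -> [25, 200, 1600, 12800, 102400]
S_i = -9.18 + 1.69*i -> [-9.18, -7.49, -5.8, -4.11, -2.42]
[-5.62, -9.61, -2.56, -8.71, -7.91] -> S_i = Random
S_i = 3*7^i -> [3, 21, 147, 1029, 7203]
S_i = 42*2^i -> [42, 84, 168, 336, 672]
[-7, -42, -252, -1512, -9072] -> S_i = -7*6^i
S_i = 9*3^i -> [9, 27, 81, 243, 729]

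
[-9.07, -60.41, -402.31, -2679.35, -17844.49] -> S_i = -9.07*6.66^i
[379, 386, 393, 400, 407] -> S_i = 379 + 7*i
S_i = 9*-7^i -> [9, -63, 441, -3087, 21609]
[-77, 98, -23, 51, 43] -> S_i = Random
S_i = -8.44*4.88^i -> [-8.44, -41.19, -200.99, -980.85, -4786.54]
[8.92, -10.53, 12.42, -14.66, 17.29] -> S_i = 8.92*(-1.18)^i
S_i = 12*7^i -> [12, 84, 588, 4116, 28812]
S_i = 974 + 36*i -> [974, 1010, 1046, 1082, 1118]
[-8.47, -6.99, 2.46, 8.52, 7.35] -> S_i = Random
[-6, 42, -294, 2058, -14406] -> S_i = -6*-7^i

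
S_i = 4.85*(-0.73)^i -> [4.85, -3.54, 2.58, -1.89, 1.38]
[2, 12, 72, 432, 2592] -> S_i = 2*6^i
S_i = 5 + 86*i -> [5, 91, 177, 263, 349]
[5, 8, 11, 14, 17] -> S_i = 5 + 3*i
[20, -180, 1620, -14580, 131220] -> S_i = 20*-9^i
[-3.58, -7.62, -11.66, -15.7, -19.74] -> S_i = -3.58 + -4.04*i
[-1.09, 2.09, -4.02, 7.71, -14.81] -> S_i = -1.09*(-1.92)^i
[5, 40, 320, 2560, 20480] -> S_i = 5*8^i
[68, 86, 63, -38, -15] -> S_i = Random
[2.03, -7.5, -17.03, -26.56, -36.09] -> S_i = 2.03 + -9.53*i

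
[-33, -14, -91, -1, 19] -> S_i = Random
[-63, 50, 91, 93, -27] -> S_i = Random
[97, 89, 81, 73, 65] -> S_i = 97 + -8*i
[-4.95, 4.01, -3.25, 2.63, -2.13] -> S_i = -4.95*(-0.81)^i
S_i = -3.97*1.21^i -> [-3.97, -4.8, -5.81, -7.03, -8.51]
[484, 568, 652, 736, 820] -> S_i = 484 + 84*i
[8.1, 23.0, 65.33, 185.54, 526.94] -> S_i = 8.10*2.84^i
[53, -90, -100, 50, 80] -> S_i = Random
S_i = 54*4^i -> [54, 216, 864, 3456, 13824]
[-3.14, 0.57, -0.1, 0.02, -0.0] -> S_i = -3.14*(-0.18)^i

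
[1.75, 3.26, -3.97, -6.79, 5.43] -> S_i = Random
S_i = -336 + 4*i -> [-336, -332, -328, -324, -320]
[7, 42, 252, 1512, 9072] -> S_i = 7*6^i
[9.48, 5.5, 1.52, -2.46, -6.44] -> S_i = 9.48 + -3.98*i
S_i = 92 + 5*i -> [92, 97, 102, 107, 112]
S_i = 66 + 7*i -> [66, 73, 80, 87, 94]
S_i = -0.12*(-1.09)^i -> [-0.12, 0.13, -0.14, 0.16, -0.17]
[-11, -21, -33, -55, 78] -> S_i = Random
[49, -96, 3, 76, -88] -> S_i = Random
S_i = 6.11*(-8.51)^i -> [6.11, -52.0, 442.49, -3765.56, 32044.94]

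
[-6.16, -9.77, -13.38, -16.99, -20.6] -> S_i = -6.16 + -3.61*i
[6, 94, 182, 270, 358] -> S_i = 6 + 88*i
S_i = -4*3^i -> [-4, -12, -36, -108, -324]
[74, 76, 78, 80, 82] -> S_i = 74 + 2*i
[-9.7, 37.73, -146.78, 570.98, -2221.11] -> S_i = -9.70*(-3.89)^i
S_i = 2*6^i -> [2, 12, 72, 432, 2592]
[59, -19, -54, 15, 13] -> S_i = Random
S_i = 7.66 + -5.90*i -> [7.66, 1.76, -4.14, -10.04, -15.94]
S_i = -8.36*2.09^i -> [-8.36, -17.47, -36.52, -76.32, -159.51]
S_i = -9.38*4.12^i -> [-9.38, -38.65, -159.22, -655.99, -2702.66]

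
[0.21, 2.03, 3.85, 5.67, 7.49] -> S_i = 0.21 + 1.82*i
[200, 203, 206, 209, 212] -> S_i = 200 + 3*i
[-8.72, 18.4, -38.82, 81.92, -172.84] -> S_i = -8.72*(-2.11)^i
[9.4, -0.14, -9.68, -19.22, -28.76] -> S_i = 9.40 + -9.54*i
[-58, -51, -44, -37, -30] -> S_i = -58 + 7*i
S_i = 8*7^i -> [8, 56, 392, 2744, 19208]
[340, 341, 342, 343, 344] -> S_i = 340 + 1*i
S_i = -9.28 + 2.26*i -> [-9.28, -7.02, -4.76, -2.5, -0.24]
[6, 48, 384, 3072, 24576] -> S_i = 6*8^i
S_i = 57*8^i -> [57, 456, 3648, 29184, 233472]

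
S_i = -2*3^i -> [-2, -6, -18, -54, -162]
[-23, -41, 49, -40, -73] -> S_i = Random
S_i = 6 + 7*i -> [6, 13, 20, 27, 34]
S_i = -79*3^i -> [-79, -237, -711, -2133, -6399]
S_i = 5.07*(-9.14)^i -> [5.07, -46.34, 423.55, -3871.21, 35382.84]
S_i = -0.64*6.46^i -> [-0.64, -4.13, -26.71, -172.54, -1114.58]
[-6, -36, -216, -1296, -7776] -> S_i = -6*6^i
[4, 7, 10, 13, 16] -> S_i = 4 + 3*i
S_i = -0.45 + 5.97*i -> [-0.45, 5.52, 11.49, 17.46, 23.43]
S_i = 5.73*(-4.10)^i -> [5.73, -23.49, 96.32, -394.92, 1619.16]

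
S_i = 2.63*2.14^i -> [2.63, 5.63, 12.04, 25.77, 55.16]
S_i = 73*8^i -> [73, 584, 4672, 37376, 299008]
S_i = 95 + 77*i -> [95, 172, 249, 326, 403]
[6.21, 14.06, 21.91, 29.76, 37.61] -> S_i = 6.21 + 7.85*i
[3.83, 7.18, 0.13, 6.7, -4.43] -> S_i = Random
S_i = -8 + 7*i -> [-8, -1, 6, 13, 20]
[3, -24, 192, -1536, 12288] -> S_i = 3*-8^i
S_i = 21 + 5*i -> [21, 26, 31, 36, 41]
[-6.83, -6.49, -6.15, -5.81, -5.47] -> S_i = -6.83 + 0.34*i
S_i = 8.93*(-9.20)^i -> [8.93, -82.16, 755.84, -6953.68, 63973.89]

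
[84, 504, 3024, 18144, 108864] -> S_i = 84*6^i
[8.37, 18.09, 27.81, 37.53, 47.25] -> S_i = 8.37 + 9.72*i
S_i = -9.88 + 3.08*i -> [-9.88, -6.8, -3.72, -0.64, 2.44]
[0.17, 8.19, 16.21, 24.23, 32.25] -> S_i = 0.17 + 8.02*i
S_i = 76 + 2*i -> [76, 78, 80, 82, 84]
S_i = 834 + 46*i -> [834, 880, 926, 972, 1018]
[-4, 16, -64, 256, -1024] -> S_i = -4*-4^i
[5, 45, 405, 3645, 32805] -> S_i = 5*9^i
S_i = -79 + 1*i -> [-79, -78, -77, -76, -75]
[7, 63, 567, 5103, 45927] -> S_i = 7*9^i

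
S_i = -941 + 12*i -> [-941, -929, -917, -905, -893]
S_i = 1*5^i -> [1, 5, 25, 125, 625]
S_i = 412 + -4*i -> [412, 408, 404, 400, 396]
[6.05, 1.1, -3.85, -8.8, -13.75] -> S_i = 6.05 + -4.95*i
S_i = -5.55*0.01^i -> [-5.55, -0.06, -0.0, -0.0, -0.0]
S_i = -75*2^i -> [-75, -150, -300, -600, -1200]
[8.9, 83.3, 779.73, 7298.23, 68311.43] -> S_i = 8.90*9.36^i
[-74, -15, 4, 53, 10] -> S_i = Random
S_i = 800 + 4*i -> [800, 804, 808, 812, 816]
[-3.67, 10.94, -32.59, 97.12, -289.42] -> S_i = -3.67*(-2.98)^i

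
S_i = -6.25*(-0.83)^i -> [-6.25, 5.19, -4.31, 3.57, -2.97]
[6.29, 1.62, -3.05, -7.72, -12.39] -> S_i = 6.29 + -4.67*i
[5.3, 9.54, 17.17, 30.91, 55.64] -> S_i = 5.30*1.80^i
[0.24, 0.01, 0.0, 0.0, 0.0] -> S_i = 0.24*0.03^i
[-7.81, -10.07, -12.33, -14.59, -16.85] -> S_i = -7.81 + -2.26*i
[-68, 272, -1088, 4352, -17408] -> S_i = -68*-4^i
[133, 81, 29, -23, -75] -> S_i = 133 + -52*i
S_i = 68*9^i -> [68, 612, 5508, 49572, 446148]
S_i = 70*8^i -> [70, 560, 4480, 35840, 286720]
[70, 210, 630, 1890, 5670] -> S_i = 70*3^i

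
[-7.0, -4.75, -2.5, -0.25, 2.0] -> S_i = -7.00 + 2.25*i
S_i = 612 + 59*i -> [612, 671, 730, 789, 848]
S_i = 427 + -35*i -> [427, 392, 357, 322, 287]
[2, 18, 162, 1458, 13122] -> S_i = 2*9^i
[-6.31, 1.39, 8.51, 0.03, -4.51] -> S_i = Random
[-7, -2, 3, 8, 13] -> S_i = -7 + 5*i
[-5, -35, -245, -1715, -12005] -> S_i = -5*7^i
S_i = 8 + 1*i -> [8, 9, 10, 11, 12]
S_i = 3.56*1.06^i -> [3.56, 3.77, 4.0, 4.24, 4.49]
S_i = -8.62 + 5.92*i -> [-8.62, -2.7, 3.22, 9.14, 15.06]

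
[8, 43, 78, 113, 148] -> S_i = 8 + 35*i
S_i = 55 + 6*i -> [55, 61, 67, 73, 79]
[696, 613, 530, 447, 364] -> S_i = 696 + -83*i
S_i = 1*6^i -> [1, 6, 36, 216, 1296]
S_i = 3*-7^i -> [3, -21, 147, -1029, 7203]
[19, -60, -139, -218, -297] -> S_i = 19 + -79*i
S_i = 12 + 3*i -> [12, 15, 18, 21, 24]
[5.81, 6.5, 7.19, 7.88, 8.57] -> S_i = 5.81 + 0.69*i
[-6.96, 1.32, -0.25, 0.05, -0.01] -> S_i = -6.96*(-0.19)^i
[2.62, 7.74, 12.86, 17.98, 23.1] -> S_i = 2.62 + 5.12*i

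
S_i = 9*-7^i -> [9, -63, 441, -3087, 21609]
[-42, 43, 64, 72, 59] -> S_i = Random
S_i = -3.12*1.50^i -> [-3.12, -4.68, -7.02, -10.53, -15.8]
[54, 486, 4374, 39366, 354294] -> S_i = 54*9^i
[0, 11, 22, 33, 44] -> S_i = 0 + 11*i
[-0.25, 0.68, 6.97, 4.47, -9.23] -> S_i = Random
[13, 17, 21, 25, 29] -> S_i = 13 + 4*i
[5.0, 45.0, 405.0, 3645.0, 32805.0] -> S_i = 5.00*9.00^i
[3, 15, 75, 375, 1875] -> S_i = 3*5^i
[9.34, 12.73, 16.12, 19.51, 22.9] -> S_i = 9.34 + 3.39*i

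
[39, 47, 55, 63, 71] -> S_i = 39 + 8*i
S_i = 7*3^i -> [7, 21, 63, 189, 567]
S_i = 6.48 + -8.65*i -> [6.48, -2.17, -10.82, -19.47, -28.12]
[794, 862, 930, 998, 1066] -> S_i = 794 + 68*i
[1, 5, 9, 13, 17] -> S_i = 1 + 4*i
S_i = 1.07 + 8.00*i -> [1.07, 9.07, 17.07, 25.07, 33.07]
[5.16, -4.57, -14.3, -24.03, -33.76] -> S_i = 5.16 + -9.73*i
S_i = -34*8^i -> [-34, -272, -2176, -17408, -139264]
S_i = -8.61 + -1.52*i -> [-8.61, -10.13, -11.65, -13.17, -14.69]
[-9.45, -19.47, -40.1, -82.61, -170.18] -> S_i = -9.45*2.06^i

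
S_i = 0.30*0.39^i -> [0.3, 0.12, 0.05, 0.02, 0.01]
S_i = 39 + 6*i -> [39, 45, 51, 57, 63]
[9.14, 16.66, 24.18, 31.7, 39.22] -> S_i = 9.14 + 7.52*i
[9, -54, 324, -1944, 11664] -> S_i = 9*-6^i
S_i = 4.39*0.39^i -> [4.39, 1.71, 0.67, 0.26, 0.1]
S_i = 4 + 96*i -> [4, 100, 196, 292, 388]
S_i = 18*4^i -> [18, 72, 288, 1152, 4608]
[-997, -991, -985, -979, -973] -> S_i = -997 + 6*i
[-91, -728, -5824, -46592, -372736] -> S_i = -91*8^i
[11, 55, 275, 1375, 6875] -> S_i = 11*5^i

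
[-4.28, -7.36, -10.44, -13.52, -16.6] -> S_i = -4.28 + -3.08*i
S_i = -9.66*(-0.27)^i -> [-9.66, 2.61, -0.7, 0.19, -0.05]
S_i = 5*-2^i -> [5, -10, 20, -40, 80]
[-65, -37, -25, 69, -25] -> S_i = Random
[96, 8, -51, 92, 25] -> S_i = Random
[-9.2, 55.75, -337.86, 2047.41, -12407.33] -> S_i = -9.20*(-6.06)^i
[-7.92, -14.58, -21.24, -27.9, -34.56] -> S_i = -7.92 + -6.66*i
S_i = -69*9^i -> [-69, -621, -5589, -50301, -452709]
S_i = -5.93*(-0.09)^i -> [-5.93, 0.53, -0.05, 0.0, -0.0]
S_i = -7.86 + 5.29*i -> [-7.86, -2.57, 2.72, 8.01, 13.3]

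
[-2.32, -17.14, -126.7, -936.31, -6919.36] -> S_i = -2.32*7.39^i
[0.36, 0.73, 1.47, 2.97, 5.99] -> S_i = 0.36*2.02^i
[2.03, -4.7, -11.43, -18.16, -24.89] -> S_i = 2.03 + -6.73*i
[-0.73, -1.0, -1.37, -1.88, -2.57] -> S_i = -0.73*1.37^i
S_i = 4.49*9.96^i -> [4.49, 44.72, 445.42, 4436.34, 44185.9]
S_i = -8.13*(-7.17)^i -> [-8.13, 58.29, -417.95, 2996.73, -21486.57]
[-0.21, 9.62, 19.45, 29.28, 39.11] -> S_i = -0.21 + 9.83*i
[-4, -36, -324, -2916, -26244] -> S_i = -4*9^i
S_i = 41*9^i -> [41, 369, 3321, 29889, 269001]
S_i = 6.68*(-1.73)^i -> [6.68, -11.56, 19.99, -34.59, 59.84]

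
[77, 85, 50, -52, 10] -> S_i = Random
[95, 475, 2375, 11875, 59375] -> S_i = 95*5^i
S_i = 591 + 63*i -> [591, 654, 717, 780, 843]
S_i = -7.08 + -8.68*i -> [-7.08, -15.76, -24.44, -33.12, -41.8]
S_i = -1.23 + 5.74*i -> [-1.23, 4.51, 10.25, 15.99, 21.73]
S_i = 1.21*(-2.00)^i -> [1.21, -2.42, 4.84, -9.68, 19.36]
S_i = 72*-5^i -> [72, -360, 1800, -9000, 45000]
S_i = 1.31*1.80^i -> [1.31, 2.36, 4.24, 7.64, 13.75]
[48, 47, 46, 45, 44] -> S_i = 48 + -1*i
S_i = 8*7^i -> [8, 56, 392, 2744, 19208]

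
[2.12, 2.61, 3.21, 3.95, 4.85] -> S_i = 2.12*1.23^i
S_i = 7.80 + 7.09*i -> [7.8, 14.89, 21.98, 29.07, 36.16]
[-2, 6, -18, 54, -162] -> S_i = -2*-3^i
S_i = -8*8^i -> [-8, -64, -512, -4096, -32768]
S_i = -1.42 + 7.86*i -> [-1.42, 6.44, 14.3, 22.16, 30.02]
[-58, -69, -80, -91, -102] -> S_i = -58 + -11*i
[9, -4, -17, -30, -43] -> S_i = 9 + -13*i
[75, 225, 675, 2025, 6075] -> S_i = 75*3^i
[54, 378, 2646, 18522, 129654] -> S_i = 54*7^i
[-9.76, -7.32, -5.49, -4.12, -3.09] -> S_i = -9.76*0.75^i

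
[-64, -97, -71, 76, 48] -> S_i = Random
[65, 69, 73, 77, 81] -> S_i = 65 + 4*i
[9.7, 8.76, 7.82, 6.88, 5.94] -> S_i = 9.70 + -0.94*i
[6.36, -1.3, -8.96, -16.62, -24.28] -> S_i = 6.36 + -7.66*i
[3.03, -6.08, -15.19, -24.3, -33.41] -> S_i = 3.03 + -9.11*i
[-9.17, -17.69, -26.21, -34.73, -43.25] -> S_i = -9.17 + -8.52*i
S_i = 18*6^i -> [18, 108, 648, 3888, 23328]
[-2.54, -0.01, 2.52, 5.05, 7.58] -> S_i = -2.54 + 2.53*i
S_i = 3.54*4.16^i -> [3.54, 14.73, 61.26, 254.85, 1060.17]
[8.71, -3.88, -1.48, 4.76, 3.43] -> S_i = Random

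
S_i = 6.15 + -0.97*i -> [6.15, 5.18, 4.21, 3.24, 2.27]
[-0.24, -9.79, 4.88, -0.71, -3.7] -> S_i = Random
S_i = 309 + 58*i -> [309, 367, 425, 483, 541]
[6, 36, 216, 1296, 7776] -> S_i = 6*6^i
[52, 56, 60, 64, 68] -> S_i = 52 + 4*i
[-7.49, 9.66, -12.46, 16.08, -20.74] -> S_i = -7.49*(-1.29)^i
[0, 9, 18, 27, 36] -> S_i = 0 + 9*i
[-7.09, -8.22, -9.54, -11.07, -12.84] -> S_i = -7.09*1.16^i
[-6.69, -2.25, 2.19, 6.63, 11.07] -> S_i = -6.69 + 4.44*i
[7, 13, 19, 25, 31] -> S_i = 7 + 6*i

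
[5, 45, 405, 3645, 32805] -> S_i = 5*9^i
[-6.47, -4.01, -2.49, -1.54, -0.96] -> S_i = -6.47*0.62^i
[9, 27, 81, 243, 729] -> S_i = 9*3^i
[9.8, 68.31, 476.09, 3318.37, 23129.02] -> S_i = 9.80*6.97^i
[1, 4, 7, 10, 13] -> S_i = 1 + 3*i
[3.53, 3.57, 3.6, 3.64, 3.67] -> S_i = 3.53*1.01^i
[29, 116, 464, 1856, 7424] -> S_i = 29*4^i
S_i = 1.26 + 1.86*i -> [1.26, 3.12, 4.98, 6.84, 8.7]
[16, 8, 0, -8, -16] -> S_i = 16 + -8*i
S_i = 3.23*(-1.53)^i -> [3.23, -4.94, 7.56, -11.57, 17.7]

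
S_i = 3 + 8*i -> [3, 11, 19, 27, 35]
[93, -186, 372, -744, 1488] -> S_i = 93*-2^i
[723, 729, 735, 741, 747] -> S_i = 723 + 6*i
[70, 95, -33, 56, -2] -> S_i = Random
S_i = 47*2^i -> [47, 94, 188, 376, 752]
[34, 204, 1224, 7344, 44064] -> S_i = 34*6^i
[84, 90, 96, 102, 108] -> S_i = 84 + 6*i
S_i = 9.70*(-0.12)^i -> [9.7, -1.16, 0.14, -0.02, 0.0]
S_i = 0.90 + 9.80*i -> [0.9, 10.7, 20.5, 30.3, 40.1]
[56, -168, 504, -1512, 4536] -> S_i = 56*-3^i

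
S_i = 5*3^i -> [5, 15, 45, 135, 405]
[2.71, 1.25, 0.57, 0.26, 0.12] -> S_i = 2.71*0.46^i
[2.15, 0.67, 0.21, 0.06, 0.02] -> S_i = 2.15*0.31^i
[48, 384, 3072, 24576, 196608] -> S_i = 48*8^i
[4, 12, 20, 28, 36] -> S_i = 4 + 8*i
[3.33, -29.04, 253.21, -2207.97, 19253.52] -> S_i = 3.33*(-8.72)^i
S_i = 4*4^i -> [4, 16, 64, 256, 1024]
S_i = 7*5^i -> [7, 35, 175, 875, 4375]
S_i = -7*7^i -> [-7, -49, -343, -2401, -16807]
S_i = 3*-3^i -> [3, -9, 27, -81, 243]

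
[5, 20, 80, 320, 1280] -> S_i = 5*4^i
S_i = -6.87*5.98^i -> [-6.87, -41.08, -245.67, -1469.13, -8785.4]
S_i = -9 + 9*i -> [-9, 0, 9, 18, 27]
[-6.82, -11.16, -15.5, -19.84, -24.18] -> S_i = -6.82 + -4.34*i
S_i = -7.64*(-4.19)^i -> [-7.64, 32.01, -134.13, 562.0, -2354.78]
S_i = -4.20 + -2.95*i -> [-4.2, -7.15, -10.1, -13.05, -16.0]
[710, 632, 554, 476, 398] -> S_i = 710 + -78*i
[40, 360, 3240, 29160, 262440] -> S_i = 40*9^i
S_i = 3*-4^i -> [3, -12, 48, -192, 768]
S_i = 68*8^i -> [68, 544, 4352, 34816, 278528]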